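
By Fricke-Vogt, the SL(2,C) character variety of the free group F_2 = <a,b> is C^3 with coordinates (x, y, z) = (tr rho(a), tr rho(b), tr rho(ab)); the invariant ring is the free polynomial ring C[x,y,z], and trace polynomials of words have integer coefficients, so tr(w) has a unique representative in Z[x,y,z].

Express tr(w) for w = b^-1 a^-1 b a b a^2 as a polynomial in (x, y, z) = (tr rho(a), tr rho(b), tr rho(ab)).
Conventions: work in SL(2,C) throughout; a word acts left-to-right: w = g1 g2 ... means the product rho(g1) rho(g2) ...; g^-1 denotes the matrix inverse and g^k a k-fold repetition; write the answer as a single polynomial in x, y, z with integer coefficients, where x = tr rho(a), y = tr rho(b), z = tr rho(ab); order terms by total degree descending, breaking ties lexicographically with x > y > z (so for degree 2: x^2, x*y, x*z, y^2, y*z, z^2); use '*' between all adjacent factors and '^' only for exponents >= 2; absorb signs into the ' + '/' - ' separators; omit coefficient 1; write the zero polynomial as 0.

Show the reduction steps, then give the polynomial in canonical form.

-x^2*y*z^2 + x^3*z + x*y^2*z + x*z^3 - 3*x*z - y

apply: trace(b a^2) = trace(a)*trace(b a) - trace(b)  (reduce the a square) = x*z - y
trace(a b a^2) = trace(a)*trace(b a^2) - trace(b a)  (reduce the a square) = x^2*z - x*y - z
apply: trace(b a b a) = trace(b a)*trace(b a) - trace(1)  (split on b) = z^2 - 2
trace(b a b) = trace(b)*trace(a b) - trace(a)  (reduce the b square) = y*z - x
apply: trace(b a b a^2) = trace(a)*trace(b a b a) - trace(b a b)  (reduce the a square) = x*z^2 - y*z - x
apply: trace(a b a b a^2) = trace(a)*trace(b a b a^2) - trace(b a b a)  (reduce the a square) = x^2*z^2 - x*y*z - x^2 - z^2 + 2
apply: trace(b a b a b a) = trace(b a)*trace(b a b a) - trace(b^-1 a^-1)  (split on b) = z^3 - 3*z
trace(b a b a b) = trace(b)*trace(a b a b) - trace(a b a)  (reduce the b square) = y*z^2 - x*z - y
trace(a b a b a^2 b) = trace(a)*trace(b a b a b a) - trace(b a b a b)  (reduce the a square) = x*z^3 - y*z^2 - 2*x*z + y
apply: trace(b a b a^2 b^-1 a) = trace(a b a b a^2)*trace(b) - trace(a b a b a^2 b)  (eliminate b^-1) = x^2*y*z^2 - x*y^2*z - x*z^3 - x^2*y + 2*x*z + y
trace(b^-1 a^-1 b a b a^2) = trace(b a b a^2 b^-1)*trace(a) - trace(b a b a^2 b^-1 a)  (eliminate a^-1) = -x^2*y*z^2 + x^3*z + x*y^2*z + x*z^3 - 3*x*z - y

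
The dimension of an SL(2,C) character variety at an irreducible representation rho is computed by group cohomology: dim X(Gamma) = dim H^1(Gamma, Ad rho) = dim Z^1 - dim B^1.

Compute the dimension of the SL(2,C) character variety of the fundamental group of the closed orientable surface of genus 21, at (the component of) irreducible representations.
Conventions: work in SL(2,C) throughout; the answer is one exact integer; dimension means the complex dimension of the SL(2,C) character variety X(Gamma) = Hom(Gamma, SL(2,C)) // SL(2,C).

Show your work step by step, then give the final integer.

120

pi_1 of the closed genus-21 surface has 42 generators bound by the single product-of-commutators relator.
Unconstrained cocycle data is one sl_2 vector per generator (126 dimensions), cut by the relator condition d_2(z) = 0.
d_2 is surjective at irreducible rho (its cokernel H^2 is dual to H^0 = 0), so dim Z^1 = 126 - 3 = 123.
dim B^1 = 3 (coboundaries, injective at irreducible rho).
dim H^1 = 123 - 3 = 120 = dim X.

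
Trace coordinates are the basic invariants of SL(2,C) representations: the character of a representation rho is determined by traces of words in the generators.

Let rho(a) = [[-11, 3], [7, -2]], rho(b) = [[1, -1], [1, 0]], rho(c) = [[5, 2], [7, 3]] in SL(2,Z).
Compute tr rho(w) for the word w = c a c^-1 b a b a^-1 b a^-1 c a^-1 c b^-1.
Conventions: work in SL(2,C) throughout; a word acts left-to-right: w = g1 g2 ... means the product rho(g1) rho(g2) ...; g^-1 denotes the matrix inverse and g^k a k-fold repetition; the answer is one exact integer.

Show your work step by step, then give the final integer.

rho(c) = [[5, 2], [7, 3]]
... * rho(a) = [[-11, 3], [7, -2]]  ->  [[-41, 11], [-56, 15]]
... * rho(c^-1) = [[3, -2], [-7, 5]]  ->  [[-200, 137], [-273, 187]]
... * rho(b) = [[1, -1], [1, 0]]  ->  [[-63, 200], [-86, 273]]
... * rho(a) = [[-11, 3], [7, -2]]  ->  [[2093, -589], [2857, -804]]
... * rho(b) = [[1, -1], [1, 0]]  ->  [[1504, -2093], [2053, -2857]]
... * rho(a^-1) = [[-2, -3], [-7, -11]]  ->  [[11643, 18511], [15893, 25268]]
... * rho(b) = [[1, -1], [1, 0]]  ->  [[30154, -11643], [41161, -15893]]
... * rho(a^-1) = [[-2, -3], [-7, -11]]  ->  [[21193, 37611], [28929, 51340]]
... * rho(c) = [[5, 2], [7, 3]]  ->  [[369242, 155219], [504025, 211878]]
... * rho(a^-1) = [[-2, -3], [-7, -11]]  ->  [[-1825017, -2815135], [-2491196, -3842733]]
... * rho(c) = [[5, 2], [7, 3]]  ->  [[-28831030, -12095439], [-39355111, -16510591]]
... * rho(b^-1) = [[0, 1], [-1, 1]]  ->  [[12095439, -40926469], [16510591, -55865702]]
tr = 12095439 + -55865702 = -43770263

-43770263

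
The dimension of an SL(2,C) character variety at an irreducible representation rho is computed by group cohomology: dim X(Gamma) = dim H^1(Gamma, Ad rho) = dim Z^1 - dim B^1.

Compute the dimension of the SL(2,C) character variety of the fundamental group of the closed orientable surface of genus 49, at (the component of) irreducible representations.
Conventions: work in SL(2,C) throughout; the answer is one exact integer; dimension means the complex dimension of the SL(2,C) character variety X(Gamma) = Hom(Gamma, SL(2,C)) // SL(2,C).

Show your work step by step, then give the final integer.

The genus-49 surface group: 2g = 98 generators, one relator prod [a_i, b_i].
Before the relator condition, cocycle space has dim 3*98 = 294.
H^2 = coker(d_2) is dual to H^0 = 0 at irreducible rho (Poincare duality), so d_2 is onto: dim Z^1 = 291.
dim B^1 = 3 (coboundaries, injective at irreducible rho).
dim X = dim H^1 = 291 - 3 = 288.

288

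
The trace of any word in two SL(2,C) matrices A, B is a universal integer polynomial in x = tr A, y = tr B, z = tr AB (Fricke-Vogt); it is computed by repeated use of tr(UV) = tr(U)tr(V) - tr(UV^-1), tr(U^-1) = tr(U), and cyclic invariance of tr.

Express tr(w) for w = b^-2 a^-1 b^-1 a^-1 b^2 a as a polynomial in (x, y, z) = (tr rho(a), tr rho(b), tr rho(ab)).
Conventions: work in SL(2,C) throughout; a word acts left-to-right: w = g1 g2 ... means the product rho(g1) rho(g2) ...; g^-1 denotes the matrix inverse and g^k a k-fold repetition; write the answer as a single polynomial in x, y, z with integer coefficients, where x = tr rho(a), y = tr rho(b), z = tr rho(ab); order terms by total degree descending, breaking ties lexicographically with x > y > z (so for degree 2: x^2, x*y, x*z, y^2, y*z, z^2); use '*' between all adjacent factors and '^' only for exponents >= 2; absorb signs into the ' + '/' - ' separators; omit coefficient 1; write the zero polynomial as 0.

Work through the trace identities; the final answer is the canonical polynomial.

-x*y^3*z^2 + x^2*y^2*z + y^4*z + y^2*z^3 - 4*y^2*z + z

trace(a b^-1) = trace(a) * trace(b) - trace(a b)   [inverse elimination on b] = x*y - z
trace(a b a) = trace(a) * trace(b a) - trace(b)   [square of a] = x*z - y
trace(a b a b) = trace(b a) * trace(b a) - trace(1)   [split at a repeated b] = z^2 - 2
trace(b^-1 a b a) = trace(a b a) * trace(b) - trace(a b a b)   [inverse elimination on b] = x*y*z - y^2 - z^2 + 2
trace(b a b^-2 a) = trace(b^-1 a b a) * trace(b) - trace(b^-1 a b a b)   [inverse elimination on b] = x*y^2*z - y^3 - y*z^2 - x*z + 3*y
trace(b a b^-2 a^-1) = trace(b a b^-2) * trace(a) - trace(b a b^-2 a)   [inverse elimination on a] = -x*y^2*z + x^2*y + y^3 + y*z^2 - 3*y
trace(a^2) = trace(a) * trace(a) - trace(1)   [square of a] = x^2 - 2
trace(a b^2 a) = trace(b) * trace(a^2 b) - trace(a^2)   [square of b] = x*y*z - x^2 - y^2 + 2
trace(a b^2 a b) = trace(b) * trace(a b a b) - trace(a b a)   [square of b] = y*z^2 - x*z - y
trace(a b^2 a b^-1) = trace(a b^2 a) * trace(b) - trace(a b^2 a b)   [inverse elimination on b] = x*y^2*z - x^2*y - y^3 - y*z^2 + x*z + 3*y
trace(a b^2) = trace(b) * trace(a b) - trace(a)   [square of b] = y*z - x
trace(b a b^2) = trace(b) * trace(a b^2) - trace(a b)   [square of b] = y^2*z - x*y - z
trace(a b a b^2 a) = trace(a) * trace(b a b^2 a) - trace(b a b^2)   [square of a] = x*y*z^2 - x^2*z - y^2*z + z
trace(a b a b a b) = trace(a b a b) * trace(a b) - trace(b a)   [split at a repeated a] = z^3 - 3*z
trace(a b a b a) = trace(a) * trace(b a b a) - trace(b a b)   [square of a] = x*z^2 - y*z - x
trace(a b a b^2 a b) = trace(b) * trace(a b a b a b) - trace(a b a b a)   [square of b] = y*z^3 - x*z^2 - 2*y*z + x
trace(b^-1 a b a b^2 a) = trace(a b a b^2 a) * trace(b) - trace(a b a b^2 a b)   [inverse elimination on b] = x*y^2*z^2 - x^2*y*z - y^3*z - y*z^3 + x*z^2 + 3*y*z - x
trace(b a b^2 a b^-2 a) = trace(b^-1 a b a b^2 a) * trace(b) - trace(b^-1 a b a b^2 a b)   [inverse elimination on b] = x*y^3*z^2 - x^2*y^2*z - y^4*z - y^2*z^3 + x^2*z + 4*y^2*z - x*y - z
trace(a b^2 a b^-2 a^-1 b) = trace(b a b^2 a b^-2) * trace(a) - trace(b a b^2 a b^-2 a)   [inverse elimination on a] = -x*y^3*z^2 + 2*x^2*y^2*z + y^4*z + y^2*z^3 - x^3*y - x*y^3 - x*y*z^2 - 4*y^2*z + 4*x*y + z
trace(b^2 a b^-2 a^-1 b^-1 a) = trace(a b^2 a b^-2 a^-1) * trace(b) - trace(a b^2 a b^-2 a^-1 b)   [inverse elimination on b] = x*y^3*z^2 - 2*x^2*y^2*z - y^4*z - y^2*z^3 + x^3*y + x*y^3 + x*y*z^2 + 4*y^2*z - 3*x*y - z
trace(b^-2 a^-1 b^-1 a^-1 b^2 a) = trace(b^2 a b^-2 a^-1 b^-1) * trace(a) - trace(b^2 a b^-2 a^-1 b^-1 a)   [inverse elimination on a] = -x*y^3*z^2 + x^2*y^2*z + y^4*z + y^2*z^3 - 4*y^2*z + z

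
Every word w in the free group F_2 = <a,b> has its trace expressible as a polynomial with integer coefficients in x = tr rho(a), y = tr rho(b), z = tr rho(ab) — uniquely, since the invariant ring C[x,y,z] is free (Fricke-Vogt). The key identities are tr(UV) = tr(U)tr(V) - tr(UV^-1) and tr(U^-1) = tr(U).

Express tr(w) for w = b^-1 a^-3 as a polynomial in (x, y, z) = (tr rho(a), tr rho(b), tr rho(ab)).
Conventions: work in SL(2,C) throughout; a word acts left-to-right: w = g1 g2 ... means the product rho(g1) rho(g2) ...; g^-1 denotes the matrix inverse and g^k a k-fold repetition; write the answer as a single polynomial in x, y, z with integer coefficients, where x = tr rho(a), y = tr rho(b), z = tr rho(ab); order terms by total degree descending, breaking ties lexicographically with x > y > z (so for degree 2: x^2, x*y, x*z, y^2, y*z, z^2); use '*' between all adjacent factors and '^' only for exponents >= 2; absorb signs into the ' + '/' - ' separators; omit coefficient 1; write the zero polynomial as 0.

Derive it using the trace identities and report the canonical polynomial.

x^2*z - x*y - z

next, tr(a^-1) = tr(a) = x
next, tr(a^-1 b) = tr(b)*tr(a) - tr(b a)   [inverse elimination on a] = x*y - z
next, tr(b^-1 a^-1) = tr(a^-1)*tr(b) - tr(a^-1 b)   [inverse elimination on b] = z
tr(a^-1 b^-1 a^-1) = tr(b^-1 a^-1)*tr(a) - tr(b^-1)   [inverse elimination on a] = x*z - y
next, tr(b^-1 a^-3) = tr(a^-1 b^-1 a^-1)*tr(a) - tr(a^-1 b^-1)   [inverse elimination on a] = x^2*z - x*y - z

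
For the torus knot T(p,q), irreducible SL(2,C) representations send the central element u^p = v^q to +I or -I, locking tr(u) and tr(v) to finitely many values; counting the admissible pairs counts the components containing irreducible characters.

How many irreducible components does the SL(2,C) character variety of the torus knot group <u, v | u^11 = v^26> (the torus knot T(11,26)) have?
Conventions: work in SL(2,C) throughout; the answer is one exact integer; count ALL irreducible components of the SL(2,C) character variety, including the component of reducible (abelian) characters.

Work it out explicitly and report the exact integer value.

In the torus knot group T(11,26), u^11 = v^26 is central, so an irreducible representation sends it to +I or -I (Schur).
This locks tr(u) to 2*cos(pi*alpha/11), alpha in 1..10, and tr(v) to 2*cos(pi*beta/26), beta in 1..25, on each component of irreducible characters.
The two central values (-1)^alpha I and (-1)^beta I must be the same matrix, so alpha and beta share a parity.
count pairs: odd alpha (5 choices) x odd beta (13), plus even alpha (5) x even beta (12): 5*13 + 5*12 = 125.
That is 125 components of irreducible characters, and with the reducible (abelian) component the total is 126.

126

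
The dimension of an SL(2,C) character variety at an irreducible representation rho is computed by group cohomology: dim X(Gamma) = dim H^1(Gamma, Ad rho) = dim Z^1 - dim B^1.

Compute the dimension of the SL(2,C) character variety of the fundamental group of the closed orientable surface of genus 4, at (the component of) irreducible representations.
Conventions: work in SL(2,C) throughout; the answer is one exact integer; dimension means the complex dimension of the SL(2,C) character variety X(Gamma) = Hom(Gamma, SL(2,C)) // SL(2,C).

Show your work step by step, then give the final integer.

18

pi_1 of the closed genus-4 surface has 8 generators bound by the single product-of-commutators relator.
Before the relator condition, cocycle space has dim 3*8 = 24.
d_2 is surjective at irreducible rho (its cokernel H^2 is dual to H^0 = 0), so dim Z^1 = 24 - 3 = 21.
As always at irreducible rho, dim B^1 = 3.
Hence dim X = 21 - 3 = 18.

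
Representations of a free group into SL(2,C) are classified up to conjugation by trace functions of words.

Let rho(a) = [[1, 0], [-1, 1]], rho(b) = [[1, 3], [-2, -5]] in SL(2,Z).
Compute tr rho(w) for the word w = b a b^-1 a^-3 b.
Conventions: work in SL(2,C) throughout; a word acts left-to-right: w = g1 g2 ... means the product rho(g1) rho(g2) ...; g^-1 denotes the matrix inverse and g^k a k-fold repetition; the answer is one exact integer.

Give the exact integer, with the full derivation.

rho(b) = [[1, 3], [-2, -5]]
... * rho(a) = [[1, 0], [-1, 1]]  ->  [[-2, 3], [3, -5]]
... * rho(b^-1) = [[-5, -3], [2, 1]]  ->  [[16, 9], [-25, -14]]
... * rho(a^-1) = [[1, 0], [1, 1]]  ->  [[25, 9], [-39, -14]]
... * rho(a^-1) = [[1, 0], [1, 1]]  ->  [[34, 9], [-53, -14]]
... * rho(a^-1) = [[1, 0], [1, 1]]  ->  [[43, 9], [-67, -14]]
... * rho(b) = [[1, 3], [-2, -5]]  ->  [[25, 84], [-39, -131]]
tr = 25 + -131 = -106

-106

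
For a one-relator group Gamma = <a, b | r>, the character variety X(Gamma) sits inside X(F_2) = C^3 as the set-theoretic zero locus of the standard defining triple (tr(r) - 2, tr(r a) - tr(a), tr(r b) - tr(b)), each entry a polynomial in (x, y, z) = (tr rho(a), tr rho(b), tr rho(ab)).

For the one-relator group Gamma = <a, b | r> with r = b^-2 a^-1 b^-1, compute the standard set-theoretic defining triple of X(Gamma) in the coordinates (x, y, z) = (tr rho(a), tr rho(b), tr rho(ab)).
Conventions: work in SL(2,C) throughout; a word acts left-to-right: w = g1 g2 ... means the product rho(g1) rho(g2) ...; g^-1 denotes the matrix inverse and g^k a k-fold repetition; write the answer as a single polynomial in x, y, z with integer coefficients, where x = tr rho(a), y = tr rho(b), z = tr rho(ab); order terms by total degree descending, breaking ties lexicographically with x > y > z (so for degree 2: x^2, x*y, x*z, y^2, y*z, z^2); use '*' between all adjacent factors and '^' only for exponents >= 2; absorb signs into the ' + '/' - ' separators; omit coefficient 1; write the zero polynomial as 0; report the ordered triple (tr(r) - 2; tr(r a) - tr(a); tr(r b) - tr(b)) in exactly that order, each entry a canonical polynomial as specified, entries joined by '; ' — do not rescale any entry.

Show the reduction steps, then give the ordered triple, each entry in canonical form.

y^2*z - x*y - z - 2; x*y^2*z - x^2*y - y*z^2 - x + y; y*z - x - y

tr(a^-1) = tr(a) = x
next, tr(a^-1 b) = tr(b) tr(a) - tr(b a)   [inverse elimination on a] = x*y - z
and tr(a^-1 b^-1) = tr(a^-1) tr(b) - tr(a^-1 b)   [inverse elimination on b] = z
tr(a^-1 b^-2) = tr(a^-1 b^-1) tr(b) - tr(a^-1)   [inverse elimination on b] = y*z - x
next, tr(b^-2 a^-1 b^-1) = tr(a^-1 b^-2) tr(b) - tr(a^-1 b^-1)   [inverse elimination on b] = y^2*z - x*y - z
and tr(b^-2) = tr(b^-1) tr(b) - tr(1)  (eliminate b^-1) = y^2 - 2
tr(a b a) = tr(a) tr(b a) - tr(b)  (reduce the a square) = x*z - y
tr(a b a b) = tr(a b) tr(a b) - tr(1)  (split on a) = z^2 - 2
next, tr(b a b^-1 a) = tr(a b a) tr(b) - tr(a b a b)  (eliminate b^-1) = x*y*z - y^2 - z^2 + 2
next, tr(a^-1 b a b^-1) = tr(b a b^-1) tr(a) - tr(b a b^-1 a)  (eliminate a^-1) = -x*y*z + x^2 + y^2 + z^2 - 2
and tr(a b^-2 a^-1 b) = tr(a^-1 b a b^-1) tr(b) - tr(a^-1 b a)  (eliminate b^-1) = -x*y^2*z + x^2*y + y^3 + y*z^2 - 3*y
tr(b^-2 a^-1 b^-1 a) = tr(a b^-2 a^-1) tr(b) - tr(a b^-2 a^-1 b)  (eliminate b^-1) = x*y^2*z - x^2*y - y*z^2 + y
assemble the triple (tr(r) - 2; tr(r a) - x; tr(r b) - y)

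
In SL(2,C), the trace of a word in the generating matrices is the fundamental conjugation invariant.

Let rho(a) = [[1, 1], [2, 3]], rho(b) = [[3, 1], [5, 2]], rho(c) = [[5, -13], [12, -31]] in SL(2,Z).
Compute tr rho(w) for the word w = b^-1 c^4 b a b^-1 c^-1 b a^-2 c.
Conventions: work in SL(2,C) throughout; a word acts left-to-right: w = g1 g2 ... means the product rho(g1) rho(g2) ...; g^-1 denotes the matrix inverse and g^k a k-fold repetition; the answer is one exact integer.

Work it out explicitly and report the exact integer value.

-5418531832

rho(b^-1) = [[2, -1], [-5, 3]]
... * rho(c) = [[5, -13], [12, -31]]  ->  [[-2, 5], [11, -28]]
... * rho(c) = [[5, -13], [12, -31]]  ->  [[50, -129], [-281, 725]]
... * rho(c) = [[5, -13], [12, -31]]  ->  [[-1298, 3349], [7295, -18822]]
... * rho(c) = [[5, -13], [12, -31]]  ->  [[33698, -86945], [-189389, 488647]]
... * rho(b) = [[3, 1], [5, 2]]  ->  [[-333631, -140192], [1875068, 787905]]
... * rho(a) = [[1, 1], [2, 3]]  ->  [[-614015, -754207], [3450878, 4238783]]
... * rho(b^-1) = [[2, -1], [-5, 3]]  ->  [[2543005, -1648606], [-14292159, 9265471]]
... * rho(c^-1) = [[-31, 13], [-12, 5]]  ->  [[-59049883, 24816035], [331871277, -139470712]]
... * rho(b) = [[3, 1], [5, 2]]  ->  [[-53069474, -9417813], [298260271, 52929853]]
... * rho(a^-1) = [[3, -1], [-2, 1]]  ->  [[-140372796, 43651661], [788921107, -245330418]]
... * rho(a^-1) = [[3, -1], [-2, 1]]  ->  [[-508421710, 184024457], [2857424157, -1034251525]]
... * rho(c) = [[5, -13], [12, -31]]  ->  [[-333815066, 904724063], [1876102485, -5084716766]]
tr = -333815066 + -5084716766 = -5418531832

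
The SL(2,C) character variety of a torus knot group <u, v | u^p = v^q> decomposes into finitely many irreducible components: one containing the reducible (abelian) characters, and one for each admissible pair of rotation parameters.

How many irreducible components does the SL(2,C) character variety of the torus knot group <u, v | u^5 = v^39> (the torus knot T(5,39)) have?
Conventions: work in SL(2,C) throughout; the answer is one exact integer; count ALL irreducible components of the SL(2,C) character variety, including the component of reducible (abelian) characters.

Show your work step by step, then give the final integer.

In the torus knot group T(5,39), u^5 = v^39 is central, so an irreducible representation sends it to +I or -I (Schur).
This locks tr(u) to 2*cos(pi*alpha/5), alpha in 1..4, and tr(v) to 2*cos(pi*beta/39), beta in 1..38, on each component of irreducible characters.
u^5 = (-1)^alpha I and v^39 = (-1)^beta I must agree, so alpha and beta have equal parity.
Counting: 2 odd alphas x 19 odd betas + 2 even alphas x 19 even betas = 38 + 38 = 76.
components with irreducible characters: 76; plus the single component of reducible (abelian) characters: total 77.

77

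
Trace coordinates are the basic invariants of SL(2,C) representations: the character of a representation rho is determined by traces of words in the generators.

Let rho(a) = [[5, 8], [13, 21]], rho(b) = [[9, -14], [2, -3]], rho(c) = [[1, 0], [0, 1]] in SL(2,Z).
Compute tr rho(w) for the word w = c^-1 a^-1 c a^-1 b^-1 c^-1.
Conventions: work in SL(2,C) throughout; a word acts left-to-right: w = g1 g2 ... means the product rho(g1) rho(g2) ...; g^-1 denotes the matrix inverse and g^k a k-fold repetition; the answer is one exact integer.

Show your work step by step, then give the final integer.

-4790

rho(c^-1) = [[1, 0], [0, 1]]
... * rho(a^-1) = [[21, -8], [-13, 5]]  ->  [[21, -8], [-13, 5]]
... * rho(c) = [[1, 0], [0, 1]]  ->  [[21, -8], [-13, 5]]
... * rho(a^-1) = [[21, -8], [-13, 5]]  ->  [[545, -208], [-338, 129]]
... * rho(b^-1) = [[-3, 14], [-2, 9]]  ->  [[-1219, 5758], [756, -3571]]
... * rho(c^-1) = [[1, 0], [0, 1]]  ->  [[-1219, 5758], [756, -3571]]
tr = -1219 + -3571 = -4790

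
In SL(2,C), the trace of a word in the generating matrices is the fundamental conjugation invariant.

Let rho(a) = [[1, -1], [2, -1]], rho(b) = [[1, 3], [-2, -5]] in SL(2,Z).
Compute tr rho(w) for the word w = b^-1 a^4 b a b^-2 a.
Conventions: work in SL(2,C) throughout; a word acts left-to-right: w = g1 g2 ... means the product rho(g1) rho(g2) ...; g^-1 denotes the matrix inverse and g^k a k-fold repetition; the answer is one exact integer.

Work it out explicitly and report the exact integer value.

rho(b^-1) = [[-5, -3], [2, 1]]
... * rho(a) = [[1, -1], [2, -1]]  ->  [[-11, 8], [4, -3]]
... * rho(a) = [[1, -1], [2, -1]]  ->  [[5, 3], [-2, -1]]
... * rho(a) = [[1, -1], [2, -1]]  ->  [[11, -8], [-4, 3]]
... * rho(a) = [[1, -1], [2, -1]]  ->  [[-5, -3], [2, 1]]
... * rho(b) = [[1, 3], [-2, -5]]  ->  [[1, 0], [0, 1]]
... * rho(a) = [[1, -1], [2, -1]]  ->  [[1, -1], [2, -1]]
... * rho(b^-1) = [[-5, -3], [2, 1]]  ->  [[-7, -4], [-12, -7]]
... * rho(b^-1) = [[-5, -3], [2, 1]]  ->  [[27, 17], [46, 29]]
... * rho(a) = [[1, -1], [2, -1]]  ->  [[61, -44], [104, -75]]
tr = 61 + -75 = -14

-14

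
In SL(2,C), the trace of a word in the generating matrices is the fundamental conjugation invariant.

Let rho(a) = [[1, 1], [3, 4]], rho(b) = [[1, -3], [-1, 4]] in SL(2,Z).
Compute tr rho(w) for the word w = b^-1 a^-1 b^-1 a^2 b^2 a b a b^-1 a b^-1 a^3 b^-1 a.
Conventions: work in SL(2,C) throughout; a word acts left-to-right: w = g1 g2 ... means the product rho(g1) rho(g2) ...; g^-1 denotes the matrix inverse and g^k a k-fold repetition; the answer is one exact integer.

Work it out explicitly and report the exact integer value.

11222130818

rho(b^-1) = [[4, 3], [1, 1]]
... * rho(a^-1) = [[4, -1], [-3, 1]]  ->  [[7, -1], [1, 0]]
... * rho(b^-1) = [[4, 3], [1, 1]]  ->  [[27, 20], [4, 3]]
... * rho(a) = [[1, 1], [3, 4]]  ->  [[87, 107], [13, 16]]
... * rho(a) = [[1, 1], [3, 4]]  ->  [[408, 515], [61, 77]]
... * rho(b) = [[1, -3], [-1, 4]]  ->  [[-107, 836], [-16, 125]]
... * rho(b) = [[1, -3], [-1, 4]]  ->  [[-943, 3665], [-141, 548]]
... * rho(a) = [[1, 1], [3, 4]]  ->  [[10052, 13717], [1503, 2051]]
... * rho(b) = [[1, -3], [-1, 4]]  ->  [[-3665, 24712], [-548, 3695]]
... * rho(a) = [[1, 1], [3, 4]]  ->  [[70471, 95183], [10537, 14232]]
... * rho(b^-1) = [[4, 3], [1, 1]]  ->  [[377067, 306596], [56380, 45843]]
... * rho(a) = [[1, 1], [3, 4]]  ->  [[1296855, 1603451], [193909, 239752]]
... * rho(b^-1) = [[4, 3], [1, 1]]  ->  [[6790871, 5494016], [1015388, 821479]]
... * rho(a) = [[1, 1], [3, 4]]  ->  [[23272919, 28766935], [3479825, 4301304]]
... * rho(a) = [[1, 1], [3, 4]]  ->  [[109573724, 138340659], [16383737, 20685041]]
... * rho(a) = [[1, 1], [3, 4]]  ->  [[524595701, 662936360], [78438860, 99123901]]
... * rho(b^-1) = [[4, 3], [1, 1]]  ->  [[2761319164, 2236723463], [412879341, 334440481]]
... * rho(a) = [[1, 1], [3, 4]]  ->  [[9471489553, 11708213016], [1416200784, 1750641265]]
tr = 9471489553 + 1750641265 = 11222130818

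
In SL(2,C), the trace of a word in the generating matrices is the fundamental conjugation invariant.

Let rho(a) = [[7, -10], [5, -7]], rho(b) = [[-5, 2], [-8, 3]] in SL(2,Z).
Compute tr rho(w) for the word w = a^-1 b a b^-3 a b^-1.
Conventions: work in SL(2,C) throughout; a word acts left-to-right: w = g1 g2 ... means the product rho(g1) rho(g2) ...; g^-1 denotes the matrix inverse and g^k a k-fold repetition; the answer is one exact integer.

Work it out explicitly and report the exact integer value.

rho(a^-1) = [[-7, 10], [-5, 7]]
... * rho(b) = [[-5, 2], [-8, 3]]  ->  [[-45, 16], [-31, 11]]
... * rho(a) = [[7, -10], [5, -7]]  ->  [[-235, 338], [-162, 233]]
... * rho(b^-1) = [[3, -2], [8, -5]]  ->  [[1999, -1220], [1378, -841]]
... * rho(b^-1) = [[3, -2], [8, -5]]  ->  [[-3763, 2102], [-2594, 1449]]
... * rho(b^-1) = [[3, -2], [8, -5]]  ->  [[5527, -2984], [3810, -2057]]
... * rho(a) = [[7, -10], [5, -7]]  ->  [[23769, -34382], [16385, -23701]]
... * rho(b^-1) = [[3, -2], [8, -5]]  ->  [[-203749, 124372], [-140453, 85735]]
tr = -203749 + 85735 = -118014

-118014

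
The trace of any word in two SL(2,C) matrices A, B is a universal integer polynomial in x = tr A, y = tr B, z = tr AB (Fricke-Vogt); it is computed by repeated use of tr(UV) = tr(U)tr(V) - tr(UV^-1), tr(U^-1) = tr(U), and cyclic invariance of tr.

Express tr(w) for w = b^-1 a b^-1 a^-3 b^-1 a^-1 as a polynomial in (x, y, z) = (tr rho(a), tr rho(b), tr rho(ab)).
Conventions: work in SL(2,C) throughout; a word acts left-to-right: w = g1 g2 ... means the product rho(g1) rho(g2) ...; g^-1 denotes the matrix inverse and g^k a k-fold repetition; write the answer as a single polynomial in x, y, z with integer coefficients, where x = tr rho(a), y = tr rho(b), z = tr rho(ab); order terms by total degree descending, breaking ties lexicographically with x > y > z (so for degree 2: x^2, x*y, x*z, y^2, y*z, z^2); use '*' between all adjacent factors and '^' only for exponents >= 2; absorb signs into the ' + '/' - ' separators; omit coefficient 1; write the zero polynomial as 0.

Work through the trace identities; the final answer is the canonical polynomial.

x^3*y*z^2 - x^4*z - x^2*y^2*z - x^2*z^3 + 4*x^2*z + z^3 - 3*z

use: trace(b^-1) = trace(b) = y
trace(b^-2) = trace(b^-1)*trace(b) - trace(1) = y^2 - 2
trace(b^-1 a) = trace(a)*trace(b) - trace(a b) = x*y - z
use: trace(b^-2 a) = trace(b^-1 a)*trace(b) - trace(b^-1 a b) = x*y^2 - y*z - x
trace(a^-1 b^-2) = trace(b^-2)*trace(a) - trace(b^-2 a) = y*z - x
trace(a^-1 b^-2 a^-1) = trace(a^-1 b^-2)*trace(a) - trace(a^-1 b^-2 a) = x*y*z - x^2 - y^2 + 2
trace(b^-1 a^-3 b^-1) = trace(a^-1 b^-2 a^-1)*trace(a) - trace(a^-1 b^-2) = x^2*y*z - x^3 - x*y^2 - y*z + 3*x
trace(b a b a) = trace(a b)*trace(a b) - trace(1)   [split at repeated a] = z^2 - 2
trace(a b a^-1 b) = trace(b a b)*trace(a) - trace(b a b a) = x*y*z - x^2 - z^2 + 2
use: trace(b a^-1 b^-1 a) = trace(a b a^-1)*trace(b) - trace(a b a^-1 b) = -x*y*z + x^2 + y^2 + z^2 - 2
trace(b^-1 a^-1 b a^-1) = trace(b a^-1 b^-1)*trace(a) - trace(b a^-1 b^-1 a) = x*y*z - y^2 - z^2 + 2
trace(a^-2 b^-1 a^-1 b) = trace(b^-1 a^-1 b a^-1)*trace(a) - trace(b^-1 a^-1 b) = x^2*y*z - x*y^2 - x*z^2 + x
use: trace(a^-2 b a b) = trace(b a b a^-1)*trace(a) - trace(b a b) = x^2*y*z - x^3 - x*z^2 - y*z + 3*x
apply: trace(a^-1 b a b a^-2) = trace(a^-2 b a b)*trace(a) - trace(a^-2 b a b a) = x^3*y*z - x^4 - x^2*z^2 - 2*x*y*z + 4*x^2 + z^2 - 2
apply: trace(b^2 a b) = trace(b)*trace(a b^2) - trace(a b) = y^2*z - x*y - z
use: trace(a b a) = trace(a)*trace(b a) - trace(b) = x*z - y
trace(b^2 a b a) = trace(b)*trace(a b a b) - trace(a b a) = y*z^2 - x*z - y
use: trace(a^-1 b^2 a b) = trace(b^2 a b)*trace(a) - trace(b^2 a b a) = x*y^2*z - x^2*y - y*z^2 + y
apply: trace(b a b a^-2 b) = trace(a^-1 b^2 a b)*trace(a) - trace(a^-1 b^2 a b a) = x^2*y^2*z - x^3*y - x*y*z^2 - y^2*z + 2*x*y + z
apply: trace(b a b a b a) = trace(b a b a)*trace(b a) - trace(a b)   [split at repeated b] = z^3 - 3*z
apply: trace(a^-1 b a b a b) = trace(b a b a b)*trace(a) - trace(b a b a b a) = x*y*z^2 - x^2*z - z^3 - x*y + 3*z
trace(b a b a^-2 b a) = trace(a^-1 b a b a b)*trace(a) - trace(a^-1 b a b a b a) = x^2*y*z^2 - x^3*z - x*z^3 - x^2*y - y*z^2 + 4*x*z + y
use: trace(a^-1 b a b a^-2 b) = trace(b a b a^-2 b)*trace(a) - trace(b a b a^-2 b a) = x^3*y^2*z - x^4*y - 2*x^2*y*z^2 + x^3*z - x*y^2*z + x*z^3 + 3*x^2*y + y*z^2 - 3*x*z - y
trace(a^-1 b^-1 a^-1 b a b a^-1) = trace(a^-1 b a b a^-2)*trace(b) - trace(a^-1 b a b a^-2 b) = x^2*y*z^2 - x^3*z - x*y^2*z - x*z^3 + x^2*y + 3*x*z - y
trace(b a^-1 b a b) = trace(b a b^2)*trace(a) - trace(b a b^2 a) = x*y^2*z - x^2*y - y*z^2 + y
apply: trace(a^-1 b a b a^-1 b) = trace(b a^-1 b a b)*trace(a) - trace(b a^-1 b a b a) = x^2*y^2*z - x^3*y - 2*x*y*z^2 + x^2*z + z^3 + 2*x*y - 3*z
trace(a^-1 b^-1 a^-1 b a b) = trace(a^-1 b a b a^-1)*trace(b) - trace(a^-1 b a b a^-1 b) = x*y*z^2 - x^2*z - y^2*z - z^3 + x*y + 3*z
trace(a^-3 b^-1 a^-1 b a b) = trace(a^-1 b^-1 a^-1 b a b a^-1)*trace(a) - trace(a^-1 b^-1 a^-1 b a b) = x^3*y*z^2 - x^4*z - x^2*y^2*z - x^2*z^3 + x^3*y - x*y*z^2 + 4*x^2*z + y^2*z + z^3 - 2*x*y - 3*z
trace(a b^-1 a^-3 b^-1 a^-1 b) = trace(a^-3 b^-1 a^-1 b a)*trace(b) - trace(a^-3 b^-1 a^-1 b a b) = -x^3*y*z^2 + x^4*z + 2*x^2*y^2*z + x^2*z^3 - x^3*y - x*y^3 - 4*x^2*z - y^2*z - z^3 + 3*x*y + 3*z
trace(b^-1 a b^-1 a^-3 b^-1 a^-1) = trace(a b^-1 a^-3 b^-1 a^-1)*trace(b) - trace(a b^-1 a^-3 b^-1 a^-1 b) = x^3*y*z^2 - x^4*z - x^2*y^2*z - x^2*z^3 + 4*x^2*z + z^3 - 3*z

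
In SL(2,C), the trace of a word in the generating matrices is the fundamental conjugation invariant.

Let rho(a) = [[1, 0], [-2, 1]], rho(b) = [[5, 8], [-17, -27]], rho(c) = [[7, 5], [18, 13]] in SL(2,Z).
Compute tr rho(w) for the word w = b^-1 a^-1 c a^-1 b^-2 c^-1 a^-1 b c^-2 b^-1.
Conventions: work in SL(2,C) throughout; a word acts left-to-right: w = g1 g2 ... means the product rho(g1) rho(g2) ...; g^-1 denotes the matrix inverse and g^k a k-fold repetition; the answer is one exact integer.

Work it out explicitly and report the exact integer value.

-263203511570

rho(b^-1) = [[-27, -8], [17, 5]]
... * rho(a^-1) = [[1, 0], [2, 1]]  ->  [[-43, -8], [27, 5]]
... * rho(c) = [[7, 5], [18, 13]]  ->  [[-445, -319], [279, 200]]
... * rho(a^-1) = [[1, 0], [2, 1]]  ->  [[-1083, -319], [679, 200]]
... * rho(b^-1) = [[-27, -8], [17, 5]]  ->  [[23818, 7069], [-14933, -4432]]
... * rho(b^-1) = [[-27, -8], [17, 5]]  ->  [[-522913, -155199], [327847, 97304]]
... * rho(c^-1) = [[13, -5], [-18, 7]]  ->  [[-4004287, 1528172], [2510539, -958107]]
... * rho(a^-1) = [[1, 0], [2, 1]]  ->  [[-947943, 1528172], [594325, -958107]]
... * rho(b) = [[5, 8], [-17, -27]]  ->  [[-30718639, -48844188], [19259444, 30623489]]
... * rho(c^-1) = [[13, -5], [-18, 7]]  ->  [[479853077, -188316121], [-300850030, 118067203]]
... * rho(c^-1) = [[13, -5], [-18, 7]]  ->  [[9627780179, -3717478232], [-6036260044, 2330720571]]
... * rho(b^-1) = [[-27, -8], [17, 5]]  ->  [[-323147194777, -95609632592], [202601270895, 59943683207]]
tr = -323147194777 + 59943683207 = -263203511570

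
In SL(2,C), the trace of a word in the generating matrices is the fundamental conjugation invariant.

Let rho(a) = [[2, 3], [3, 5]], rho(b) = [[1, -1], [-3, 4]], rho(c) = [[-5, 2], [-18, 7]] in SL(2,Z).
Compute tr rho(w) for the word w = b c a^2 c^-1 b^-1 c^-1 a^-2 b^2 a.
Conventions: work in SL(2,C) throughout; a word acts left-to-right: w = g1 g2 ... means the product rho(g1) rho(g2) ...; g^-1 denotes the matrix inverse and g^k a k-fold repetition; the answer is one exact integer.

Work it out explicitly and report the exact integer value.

rho(b) = [[1, -1], [-3, 4]]
... * rho(c) = [[-5, 2], [-18, 7]]  ->  [[13, -5], [-57, 22]]
... * rho(a) = [[2, 3], [3, 5]]  ->  [[11, 14], [-48, -61]]
... * rho(a) = [[2, 3], [3, 5]]  ->  [[64, 103], [-279, -449]]
... * rho(c^-1) = [[7, -2], [18, -5]]  ->  [[2302, -643], [-10035, 2803]]
... * rho(b^-1) = [[4, 1], [3, 1]]  ->  [[7279, 1659], [-31731, -7232]]
... * rho(c^-1) = [[7, -2], [18, -5]]  ->  [[80815, -22853], [-352293, 99622]]
... * rho(a^-1) = [[5, -3], [-3, 2]]  ->  [[472634, -288151], [-2060331, 1256123]]
... * rho(a^-1) = [[5, -3], [-3, 2]]  ->  [[3227623, -1994204], [-14070024, 8693239]]
... * rho(b) = [[1, -1], [-3, 4]]  ->  [[9210235, -11204439], [-40149741, 48842980]]
... * rho(b) = [[1, -1], [-3, 4]]  ->  [[42823552, -54027991], [-186678681, 235521661]]
... * rho(a) = [[2, 3], [3, 5]]  ->  [[-76436869, -141669299], [333207621, 617572262]]
tr = -76436869 + 617572262 = 541135393

541135393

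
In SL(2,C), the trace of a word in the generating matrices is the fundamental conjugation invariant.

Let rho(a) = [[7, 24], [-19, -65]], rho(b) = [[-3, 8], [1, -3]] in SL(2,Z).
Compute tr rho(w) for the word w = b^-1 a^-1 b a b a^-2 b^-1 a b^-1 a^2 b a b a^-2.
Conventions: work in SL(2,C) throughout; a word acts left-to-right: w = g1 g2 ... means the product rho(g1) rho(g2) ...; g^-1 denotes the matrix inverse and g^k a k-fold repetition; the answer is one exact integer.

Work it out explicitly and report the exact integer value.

rho(b^-1) = [[-3, -8], [-1, -3]]
... * rho(a^-1) = [[-65, -24], [19, 7]]  ->  [[43, 16], [8, 3]]
... * rho(b) = [[-3, 8], [1, -3]]  ->  [[-113, 296], [-21, 55]]
... * rho(a) = [[7, 24], [-19, -65]]  ->  [[-6415, -21952], [-1192, -4079]]
... * rho(b) = [[-3, 8], [1, -3]]  ->  [[-2707, 14536], [-503, 2701]]
... * rho(a^-1) = [[-65, -24], [19, 7]]  ->  [[452139, 166720], [84014, 30979]]
... * rho(a^-1) = [[-65, -24], [19, 7]]  ->  [[-26221355, -9684296], [-4872309, -1799483]]
... * rho(b^-1) = [[-3, -8], [-1, -3]]  ->  [[88348361, 238823728], [16416410, 44376921]]
... * rho(a) = [[7, 24], [-19, -65]]  ->  [[-3919212305, -13403181656], [-728246629, -2490506025]]
... * rho(b^-1) = [[-3, -8], [-1, -3]]  ->  [[25160818571, 71563243408], [4675245912, 13297491107]]
... * rho(a) = [[7, 24], [-19, -65]]  ->  [[-1183575894755, -4047751175816], [-219925609649, -752131020067]]
... * rho(a) = [[7, 24], [-19, -65]]  ->  [[68622241077219, 234698004953920], [12751010113730, 43610301672779]]
... * rho(b) = [[-3, 8], [1, -3]]  ->  [[28831281722263, -155116086244008], [5357271331589, -28822824108497]]
... * rho(a) = [[7, 24], [-19, -65]]  ->  [[3149024610691993, 10774496367194832], [585134557382566, 2002058079010441]]
... * rho(b) = [[-3, 8], [1, -3]]  ->  [[1327422535118853, -7131292216048552], [246654406862743, -1325097777970795]]
... * rho(a^-1) = [[-65, -24], [19, 7]]  ->  [[-221777016887647933, -81777186355192336], [-41209394227523400, -15195390210501397]]
... * rho(a^-1) = [[-65, -24], [19, 7]]  ->  [[12861739556948461261, 4750208100817204040], [2389898210789494457, 882657729987051821]]
tr = 12861739556948461261 + 882657729987051821 = 13744397286935513082

13744397286935513082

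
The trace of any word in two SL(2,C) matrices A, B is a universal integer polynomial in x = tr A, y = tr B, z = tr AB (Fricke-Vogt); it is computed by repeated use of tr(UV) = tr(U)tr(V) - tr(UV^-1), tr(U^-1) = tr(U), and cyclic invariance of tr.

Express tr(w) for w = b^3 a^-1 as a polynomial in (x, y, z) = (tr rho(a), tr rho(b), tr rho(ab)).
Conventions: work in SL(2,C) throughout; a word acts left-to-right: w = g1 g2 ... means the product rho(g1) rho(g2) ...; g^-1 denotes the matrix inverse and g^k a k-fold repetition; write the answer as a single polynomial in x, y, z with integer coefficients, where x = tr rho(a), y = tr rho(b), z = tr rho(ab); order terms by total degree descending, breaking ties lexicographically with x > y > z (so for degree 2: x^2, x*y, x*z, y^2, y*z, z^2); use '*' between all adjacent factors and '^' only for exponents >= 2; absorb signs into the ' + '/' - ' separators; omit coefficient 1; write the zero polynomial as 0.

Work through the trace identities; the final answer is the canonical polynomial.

x*y^3 - y^2*z - 2*x*y + z

tr(b^2) = tr(b)*tr(b) - tr(1) = y^2 - 2
tr(b^3) = tr(b)*tr(b^2) - tr(b) = y^3 - 3*y
tr(a b^2) = tr(b)*tr(a b) - tr(a) = y*z - x
tr(b^3 a) = tr(b)*tr(a b^2) - tr(a b) = y^2*z - x*y - z
tr(b^3 a^-1) = tr(b^3)*tr(a) - tr(b^3 a) = x*y^3 - y^2*z - 2*x*y + z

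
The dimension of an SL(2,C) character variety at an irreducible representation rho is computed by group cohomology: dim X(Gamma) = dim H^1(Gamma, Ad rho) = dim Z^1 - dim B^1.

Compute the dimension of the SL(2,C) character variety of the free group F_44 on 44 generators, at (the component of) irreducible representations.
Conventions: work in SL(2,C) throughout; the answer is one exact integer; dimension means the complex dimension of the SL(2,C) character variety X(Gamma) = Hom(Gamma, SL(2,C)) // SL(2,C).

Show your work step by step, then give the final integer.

129

Here Gamma is free of rank 44 — no relator constrains a cocycle.
So Z^1 = (sl_2)^44 in full: dim Z^1 = 132.
Irreducibility makes the coboundary map sl_2 -> Z^1 injective (trivial centralizer), so dim B^1 = 3.
Therefore dim X = 132 - 3 = 129.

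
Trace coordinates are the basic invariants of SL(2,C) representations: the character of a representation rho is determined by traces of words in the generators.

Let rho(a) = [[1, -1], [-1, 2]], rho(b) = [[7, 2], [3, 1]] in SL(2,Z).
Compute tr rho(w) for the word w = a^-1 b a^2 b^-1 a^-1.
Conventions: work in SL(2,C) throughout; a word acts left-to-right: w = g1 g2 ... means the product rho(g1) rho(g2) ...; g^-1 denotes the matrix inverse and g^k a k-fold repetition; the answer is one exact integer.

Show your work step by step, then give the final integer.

-97

rho(a^-1) = [[2, 1], [1, 1]]
... * rho(b) = [[7, 2], [3, 1]]  ->  [[17, 5], [10, 3]]
... * rho(a) = [[1, -1], [-1, 2]]  ->  [[12, -7], [7, -4]]
... * rho(a) = [[1, -1], [-1, 2]]  ->  [[19, -26], [11, -15]]
... * rho(b^-1) = [[1, -2], [-3, 7]]  ->  [[97, -220], [56, -127]]
... * rho(a^-1) = [[2, 1], [1, 1]]  ->  [[-26, -123], [-15, -71]]
tr = -26 + -71 = -97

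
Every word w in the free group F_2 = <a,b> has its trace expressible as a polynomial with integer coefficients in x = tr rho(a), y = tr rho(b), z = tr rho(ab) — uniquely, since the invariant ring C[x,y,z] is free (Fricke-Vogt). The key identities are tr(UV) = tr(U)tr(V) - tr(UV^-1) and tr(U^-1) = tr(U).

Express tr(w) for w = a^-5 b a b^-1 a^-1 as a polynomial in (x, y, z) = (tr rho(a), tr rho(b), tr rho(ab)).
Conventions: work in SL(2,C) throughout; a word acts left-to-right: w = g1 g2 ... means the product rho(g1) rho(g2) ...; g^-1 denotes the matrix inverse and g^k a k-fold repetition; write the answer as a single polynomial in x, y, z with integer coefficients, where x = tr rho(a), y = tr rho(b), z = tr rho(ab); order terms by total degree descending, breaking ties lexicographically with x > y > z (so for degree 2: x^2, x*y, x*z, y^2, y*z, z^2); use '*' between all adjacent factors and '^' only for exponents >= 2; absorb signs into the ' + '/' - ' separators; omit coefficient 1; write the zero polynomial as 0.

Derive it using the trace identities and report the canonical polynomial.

-x^6*y*z + x^7 + x^5*y^2 + x^5*z^2 + 4*x^4*y*z - 7*x^5 - 4*x^3*y^2 - 4*x^3*z^2 - 3*x^2*y*z + 14*x^3 + 3*x*y^2 + 3*x*z^2 - 7*x

and trace(b a^-1) = trace(b) * trace(a) - trace(b a) = x*y - z
trace(a^-2 b) = trace(b a^-1) * trace(a) - trace(b) = x^2*y - x*z - y
trace(a^-3 b) = trace(a^-2 b) * trace(a) - trace(a^-2 b a) = x^3*y - x^2*z - 2*x*y + z
and trace(b a b) = trace(b) * trace(a b) - trace(a) = y*z - x
and trace(b a b a) = trace(a b) * trace(a b) - trace(1)   [split at repeated a] = z^2 - 2
and trace(b a b a^-1) = trace(b a b) * trace(a) - trace(b a b a) = x*y*z - x^2 - z^2 + 2
next, trace(a^-1 b a b a^-1) = trace(b a b a^-1) * trace(a) - trace(b a b) = x^2*y*z - x^3 - x*z^2 - y*z + 3*x
trace(a^-3 b a b) = trace(a^-1 b a b a^-1) * trace(a) - trace(a^-1 b a b) = x^3*y*z - x^4 - x^2*z^2 - 2*x*y*z + 4*x^2 + z^2 - 2
trace(a^-4 b a b) = trace(a^-3 b a b) * trace(a) - trace(a^-3 b a b a) = x^4*y*z - x^5 - x^3*z^2 - 3*x^2*y*z + 5*x^3 + 2*x*z^2 + y*z - 5*x
trace(b a b^-1 a^-4) = trace(a^-4 b a) * trace(b) - trace(a^-4 b a b) = -x^4*y*z + x^5 + x^3*y^2 + x^3*z^2 + 2*x^2*y*z - 5*x^3 - 2*x*y^2 - 2*x*z^2 + 5*x
trace(b a b^-1 a^-3) = trace(a^-3 b a) * trace(b) - trace(a^-3 b a b) = -x^3*y*z + x^4 + x^2*y^2 + x^2*z^2 + x*y*z - 4*x^2 - y^2 - z^2 + 2
trace(a^-3 b a b^-1 a^-2) = trace(b a b^-1 a^-4) * trace(a) - trace(b a b^-1 a^-3) = -x^5*y*z + x^6 + x^4*y^2 + x^4*z^2 + 3*x^3*y*z - 6*x^4 - 3*x^2*y^2 - 3*x^2*z^2 - x*y*z + 9*x^2 + y^2 + z^2 - 2
trace(a^-5 b a b^-1 a^-1) = trace(a^-3 b a b^-1 a^-2) * trace(a) - trace(a^-3 b a b^-1 a^-1) = -x^6*y*z + x^7 + x^5*y^2 + x^5*z^2 + 4*x^4*y*z - 7*x^5 - 4*x^3*y^2 - 4*x^3*z^2 - 3*x^2*y*z + 14*x^3 + 3*x*y^2 + 3*x*z^2 - 7*x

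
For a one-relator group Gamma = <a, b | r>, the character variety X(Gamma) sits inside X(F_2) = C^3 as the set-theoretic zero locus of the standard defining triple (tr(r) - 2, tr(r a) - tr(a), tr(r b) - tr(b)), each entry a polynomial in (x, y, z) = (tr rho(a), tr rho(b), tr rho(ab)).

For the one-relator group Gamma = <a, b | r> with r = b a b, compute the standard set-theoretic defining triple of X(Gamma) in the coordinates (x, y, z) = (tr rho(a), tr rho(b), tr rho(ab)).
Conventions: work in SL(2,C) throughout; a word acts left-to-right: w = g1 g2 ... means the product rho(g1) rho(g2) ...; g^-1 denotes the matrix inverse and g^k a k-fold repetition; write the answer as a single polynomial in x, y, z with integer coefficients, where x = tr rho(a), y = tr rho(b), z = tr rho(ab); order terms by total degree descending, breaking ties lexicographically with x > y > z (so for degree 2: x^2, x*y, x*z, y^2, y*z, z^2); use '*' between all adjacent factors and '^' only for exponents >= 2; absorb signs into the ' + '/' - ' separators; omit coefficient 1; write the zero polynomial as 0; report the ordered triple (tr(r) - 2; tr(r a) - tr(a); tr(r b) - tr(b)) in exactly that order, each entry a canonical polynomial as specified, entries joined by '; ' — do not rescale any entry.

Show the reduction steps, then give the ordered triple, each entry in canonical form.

y*z - x - 2; z^2 - x - 2; y^2*z - x*y - y - z

use: tr(b a b) = tr(b)*tr(a b) - tr(a) = y*z - x
apply: tr(b a b a) = tr(b a)*tr(b a) - tr(1) = z^2 - 2
tr(b a b^2) = tr(b)*tr(b a b) - tr(b a) = y^2*z - x*y - z
assemble the triple (tr(r) - 2; tr(r a) - x; tr(r b) - y)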